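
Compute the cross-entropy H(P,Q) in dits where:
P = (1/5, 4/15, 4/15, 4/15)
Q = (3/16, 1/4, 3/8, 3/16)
0.6134 dits

Cross-entropy: H(P,Q) = -Σ p(x) log q(x)

Alternatively: H(P,Q) = H(P) + D_KL(P||Q)
H(P) = 0.5990 dits
D_KL(P||Q) = 0.0144 dits

H(P,Q) = 0.5990 + 0.0144 = 0.6134 dits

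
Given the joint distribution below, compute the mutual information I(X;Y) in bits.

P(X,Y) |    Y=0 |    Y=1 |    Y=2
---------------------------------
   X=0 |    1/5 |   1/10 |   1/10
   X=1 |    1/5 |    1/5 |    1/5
0.0200 bits

Mutual information: I(X;Y) = H(X) + H(Y) - H(X,Y)

Marginals:
P(X) = (2/5, 3/5), H(X) = 0.9710 bits
P(Y) = (2/5, 3/10, 3/10), H(Y) = 1.5710 bits

Joint entropy: H(X,Y) = 2.5219 bits

I(X;Y) = 0.9710 + 1.5710 - 2.5219 = 0.0200 bits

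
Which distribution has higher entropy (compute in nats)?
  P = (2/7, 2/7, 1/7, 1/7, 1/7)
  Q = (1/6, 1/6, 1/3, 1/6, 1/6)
Q

Computing entropies in nats:
H(P) = 1.5498
H(Q) = 1.5607

Distribution Q has higher entropy.

Intuition: The distribution closer to uniform (more spread out) has higher entropy.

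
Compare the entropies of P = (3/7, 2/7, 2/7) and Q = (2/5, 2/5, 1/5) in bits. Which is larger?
P

Computing entropies in bits:
H(P) = 1.5567
H(Q) = 1.5219

Distribution P has higher entropy.

Intuition: The distribution closer to uniform (more spread out) has higher entropy.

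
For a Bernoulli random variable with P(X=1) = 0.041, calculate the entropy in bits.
0.2469 bits

The binary entropy function is:
H(p) = -p log(p) - (1-p) log(1-p)

H(0.041) = -0.041 × log_2(0.041) - 0.959 × log_2(0.959)
H(0.041) = 0.2469 bits

Note: Binary entropy is maximized at p=0.5 (H=1 bit) and minimized at p=0 or p=1 (H=0).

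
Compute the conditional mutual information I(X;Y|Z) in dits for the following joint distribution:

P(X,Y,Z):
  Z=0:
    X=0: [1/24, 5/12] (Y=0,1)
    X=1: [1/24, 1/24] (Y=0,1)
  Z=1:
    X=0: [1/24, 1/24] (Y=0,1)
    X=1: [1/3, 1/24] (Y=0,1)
0.0278 dits

Conditional mutual information: I(X;Y|Z) = H(X|Z) + H(Y|Z) - H(X,Y|Z)

H(Z) = 0.2995
H(X,Z) = 0.4949 → H(X|Z) = 0.1954
H(Y,Z) = 0.4949 → H(Y|Z) = 0.1954
H(X,Y,Z) = 0.6625 → H(X,Y|Z) = 0.3630

I(X;Y|Z) = 0.1954 + 0.1954 - 0.3630 = 0.0278 dits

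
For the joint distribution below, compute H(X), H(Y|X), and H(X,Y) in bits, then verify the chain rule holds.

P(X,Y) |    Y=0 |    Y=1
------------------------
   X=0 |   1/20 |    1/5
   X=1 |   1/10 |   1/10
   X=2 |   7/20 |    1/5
H(X,Y) = 2.3394, H(X) = 1.4388, H(Y|X) = 0.9006 (all in bits)

Chain rule: H(X,Y) = H(X) + H(Y|X)

Left side — joint entropy directly:
H(X,Y) = -Σ p(x,y) log p(x,y) = 2.3394 bits

Right side — compute H(Y|X) from the conditional distributions:
P(X) = (1/4, 1/5, 11/20), so H(X) = 1.4388 bits
H(Y|X) = Σ_x P(X=x) · H(Y|X=x):
  P(Y|X=0) = (1/5, 4/5), H(Y|X=0) = 0.7219, weight P(X=0) = 1/4
  P(Y|X=1) = (1/2, 1/2), H(Y|X=1) = 1.0000, weight P(X=1) = 1/5
  P(Y|X=2) = (7/11, 4/11), H(Y|X=2) = 0.9457, weight P(X=2) = 11/20
H(Y|X) = 0.9006 bits

H(X) + H(Y|X) = 1.4388 + 0.9006 = 2.3394 bits

Both sides equal 2.3394 bits. ✓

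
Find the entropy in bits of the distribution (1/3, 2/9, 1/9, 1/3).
1.8911 bits

Shannon entropy is H(X) = -Σ p(x) log p(x).

For P = (1/3, 2/9, 1/9, 1/3):
H = -1/3 × log_2(1/3) -2/9 × log_2(2/9) -1/9 × log_2(1/9) -1/3 × log_2(1/3)
H = 1.8911 bits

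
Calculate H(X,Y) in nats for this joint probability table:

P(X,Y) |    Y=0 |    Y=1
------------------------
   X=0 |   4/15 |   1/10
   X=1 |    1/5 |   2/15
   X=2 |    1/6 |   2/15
1.7405 nats

Joint entropy is H(X,Y) = -Σ_{x,y} p(x,y) log p(x,y).

Summing over all non-zero entries:
H(X,Y) = -[4/15·log_e(4/15) + 1/10·log_e(1/10) + 1/5·log_e(1/5) + 2/15·log_e(2/15) + 1/6·log_e(1/6) + 2/15·log_e(2/15)]
H(X,Y) = 1.7405 nats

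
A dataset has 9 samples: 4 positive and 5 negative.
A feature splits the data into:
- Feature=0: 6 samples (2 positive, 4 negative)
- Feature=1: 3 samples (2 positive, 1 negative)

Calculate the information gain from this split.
0.0728 bits

Information Gain = H(Y) - H(Y|Feature)

Before split:
P(positive) = 4/9 = 0.4444
H(Y) = 0.9911 bits

After split:
Feature=0: H = 0.9183 bits (weight = 6/9)
Feature=1: H = 0.9183 bits (weight = 3/9)
H(Y|Feature) = (6/9)×0.9183 + (3/9)×0.9183 = 0.9183 bits

Information Gain = 0.9911 - 0.9183 = 0.0728 bits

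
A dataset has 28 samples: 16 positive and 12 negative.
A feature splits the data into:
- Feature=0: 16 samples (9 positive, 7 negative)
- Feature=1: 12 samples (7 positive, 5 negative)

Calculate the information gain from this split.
0.0003 bits

Information Gain = H(Y) - H(Y|Feature)

Before split:
P(positive) = 16/28 = 0.5714
H(Y) = 0.9852 bits

After split:
Feature=0: H = 0.9887 bits (weight = 16/28)
Feature=1: H = 0.9799 bits (weight = 12/28)
H(Y|Feature) = (16/28)×0.9887 + (12/28)×0.9799 = 0.9849 bits

Information Gain = 0.9852 - 0.9849 = 0.0003 bits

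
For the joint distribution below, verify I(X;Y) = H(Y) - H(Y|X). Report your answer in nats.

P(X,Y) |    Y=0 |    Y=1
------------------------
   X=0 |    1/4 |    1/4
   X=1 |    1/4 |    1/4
I(X;Y) = 0.0000 nats

Mutual information has multiple equivalent forms:
- I(X;Y) = H(X) - H(X|Y)
- I(X;Y) = H(Y) - H(Y|X)
- I(X;Y) = H(X) + H(Y) - H(X,Y)

Computing all quantities:
H(X) = 0.6931, H(Y) = 0.6931, H(X,Y) = 1.3863
H(X|Y) = 0.6931, H(Y|X) = 0.6931

Verification:
H(X) - H(X|Y) = 0.6931 - 0.6931 = 0.0000
H(Y) - H(Y|X) = 0.6931 - 0.6931 = 0.0000
H(X) + H(Y) - H(X,Y) = 0.6931 + 0.6931 - 1.3863 = 0.0000

All forms give I(X;Y) = 0.0000 nats. ✓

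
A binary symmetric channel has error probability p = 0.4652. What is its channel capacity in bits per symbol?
0.0035 bits

For a binary symmetric channel (BSC) with error probability p:
Capacity C = 1 - H(p) bits per symbol

where H(p) = -p log₂(p) - (1-p) log₂(1-p) is the binary entropy function.

H(0.4652) = 0.9965 bits
C = 1 - 0.9965 = 0.0035 bits per symbol

This means we can reliably transmit up to 0.0035 bits of information per channel use.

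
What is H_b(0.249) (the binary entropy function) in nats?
0.5612 nats

The binary entropy function is:
H(p) = -p log(p) - (1-p) log(1-p)

H(0.249) = -0.249 × log_e(0.249) - 0.751 × log_e(0.751)
H(0.249) = 0.5612 nats

Note: Binary entropy is maximized at p=0.5 (H=1 bit) and minimized at p=0 or p=1 (H=0).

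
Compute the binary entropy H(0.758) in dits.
0.2403 dits

The binary entropy function is:
H(p) = -p log(p) - (1-p) log(1-p)

H(0.758) = -0.758 × log_10(0.758) - 0.242 × log_10(0.242)
H(0.758) = 0.2403 dits

Note: Binary entropy is maximized at p=0.5 (H=1 bit) and minimized at p=0 or p=1 (H=0).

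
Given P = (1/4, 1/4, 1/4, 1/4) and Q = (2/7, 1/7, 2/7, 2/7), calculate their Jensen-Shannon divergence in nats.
0.0092 nats

Jensen-Shannon divergence is:
JSD(P||Q) = 0.5 × D_KL(P||M) + 0.5 × D_KL(Q||M)
where M = 0.5 × (P + Q) is the mixture distribution.

M = 0.5 × (1/4, 1/4, 1/4, 1/4) + 0.5 × (2/7, 1/7, 2/7, 2/7) = (0.267857, 0.196429, 0.267857, 0.267857)

D_KL(P||M) = 0.0085 nats
D_KL(Q||M) = 0.0098 nats

JSD(P||Q) = 0.5 × 0.0085 + 0.5 × 0.0098 = 0.0092 nats

Unlike KL divergence, JSD is symmetric and bounded: 0 ≤ JSD ≤ log(2).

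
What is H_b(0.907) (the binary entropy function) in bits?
0.4464 bits

The binary entropy function is:
H(p) = -p log(p) - (1-p) log(1-p)

H(0.907) = -0.907 × log_2(0.907) - 0.093 × log_2(0.093)
H(0.907) = 0.4464 bits

Note: Binary entropy is maximized at p=0.5 (H=1 bit) and minimized at p=0 or p=1 (H=0).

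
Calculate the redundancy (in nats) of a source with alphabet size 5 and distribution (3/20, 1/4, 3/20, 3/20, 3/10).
0.0480 nats

Redundancy measures how far a source is from maximum entropy:
R = H_max - H(X)

Maximum entropy for 5 symbols: H_max = log_e(5) = 1.6094 nats
Actual entropy: H(X) = 1.5615 nats
Redundancy: R = 1.6094 - 1.5615 = 0.0480 nats

This redundancy represents potential for compression: the source could be compressed by 0.0480 nats per symbol.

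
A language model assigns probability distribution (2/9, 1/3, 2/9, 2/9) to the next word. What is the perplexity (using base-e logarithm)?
3.9311

Perplexity is e^H (or exp(H) for natural log).

First, H = -Σ p log p = 1.3689 nats
Perplexity = e^1.3689 = 3.9311

Interpretation: The model's uncertainty is equivalent to choosing uniformly among 3.9 options.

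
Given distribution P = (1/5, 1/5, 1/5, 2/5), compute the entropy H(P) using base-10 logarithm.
0.5786 dits

Shannon entropy is H(X) = -Σ p(x) log p(x).

For P = (1/5, 1/5, 1/5, 2/5):
H = -1/5 × log_10(1/5) -1/5 × log_10(1/5) -1/5 × log_10(1/5) -2/5 × log_10(2/5)
H = 0.5786 dits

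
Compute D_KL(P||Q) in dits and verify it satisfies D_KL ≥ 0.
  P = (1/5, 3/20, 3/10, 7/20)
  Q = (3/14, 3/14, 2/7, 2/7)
0.0080 dits

KL divergence satisfies the Gibbs inequality: D_KL(P||Q) ≥ 0 for all distributions P, Q.

D_KL(P||Q) = Σ p(x) log(p(x)/q(x))
Term by term:
  x=0: 1/5 × log_10[(1/5)/(3/14)] = -0.0060
  x=1: 3/20 × log_10[(3/20)/(3/14)] = -0.0232
  x=2: 3/10 × log_10[(3/10)/(2/7)] = 0.0064
  x=3: 7/20 × log_10[(7/20)/(2/7)] = 0.0308
D_KL(P||Q) = 0.0080 dits

D_KL(P||Q) = 0.0080 ≥ 0 ✓

This non-negativity is a fundamental property: relative entropy cannot be negative because it measures how different Q is from P.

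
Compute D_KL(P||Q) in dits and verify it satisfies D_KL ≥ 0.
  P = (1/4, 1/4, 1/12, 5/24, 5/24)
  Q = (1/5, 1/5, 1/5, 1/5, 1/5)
0.0242 dits

KL divergence satisfies the Gibbs inequality: D_KL(P||Q) ≥ 0 for all distributions P, Q.

D_KL(P||Q) = Σ p(x) log(p(x)/q(x))
Term by term:
  x=0: 1/4 × log_10[(1/4)/(1/5)] = 0.0242
  x=1: 1/4 × log_10[(1/4)/(1/5)] = 0.0242
  x=2: 1/12 × log_10[(1/12)/(1/5)] = -0.0317
  x=3: 5/24 × log_10[(5/24)/(1/5)] = 0.0037
  x=4: 5/24 × log_10[(5/24)/(1/5)] = 0.0037
D_KL(P||Q) = 0.0242 dits

D_KL(P||Q) = 0.0242 ≥ 0 ✓

This non-negativity is a fundamental property: relative entropy cannot be negative because it measures how different Q is from P.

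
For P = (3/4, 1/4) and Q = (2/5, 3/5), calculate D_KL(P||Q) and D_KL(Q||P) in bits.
D_KL(P||Q) = 0.3644, D_KL(Q||P) = 0.3951

KL divergence is not symmetric: D_KL(P||Q) ≠ D_KL(Q||P) in general.

D_KL(P||Q) = 0.3644 bits
D_KL(Q||P) = 0.3951 bits

No, they are not equal!

This asymmetry is why KL divergence is not a true distance metric.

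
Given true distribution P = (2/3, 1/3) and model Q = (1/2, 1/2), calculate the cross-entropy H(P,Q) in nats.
0.6931 nats

Cross-entropy: H(P,Q) = -Σ p(x) log q(x)

Alternatively: H(P,Q) = H(P) + D_KL(P||Q)
H(P) = 0.6365 nats
D_KL(P||Q) = 0.0566 nats

H(P,Q) = 0.6365 + 0.0566 = 0.6931 nats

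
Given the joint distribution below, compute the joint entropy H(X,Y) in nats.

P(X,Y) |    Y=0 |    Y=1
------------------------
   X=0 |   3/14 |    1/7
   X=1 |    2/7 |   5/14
1.3337 nats

Joint entropy is H(X,Y) = -Σ_{x,y} p(x,y) log p(x,y).

Summing over all non-zero entries:
H(X,Y) = -[3/14·log_e(3/14) + 1/7·log_e(1/7) + 2/7·log_e(2/7) + 5/14·log_e(5/14)]
H(X,Y) = 1.3337 nats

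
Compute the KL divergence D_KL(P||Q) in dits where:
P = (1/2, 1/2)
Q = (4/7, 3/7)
0.0045 dits

KL divergence: D_KL(P||Q) = Σ p(x) log(p(x)/q(x))

Computing term by term:
  x=0: 1/2 × log_10[(1/2)/(4/7)] = 1/2 × -0.0580 = -0.0290
  x=1: 1/2 × log_10[(1/2)/(3/7)] = 1/2 × 0.0669 = 0.0335

D_KL(P||Q) = 0.0045 dits

Note: KL divergence is always non-negative and equals 0 iff P = Q.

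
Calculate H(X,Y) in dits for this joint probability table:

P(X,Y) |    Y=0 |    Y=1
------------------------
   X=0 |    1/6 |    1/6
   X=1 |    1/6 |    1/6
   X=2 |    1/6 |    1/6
0.7782 dits

Joint entropy is H(X,Y) = -Σ_{x,y} p(x,y) log p(x,y).

Summing over all non-zero entries:
H(X,Y) = -[1/6·log_10(1/6) + 1/6·log_10(1/6) + 1/6·log_10(1/6) + 1/6·log_10(1/6) + 1/6·log_10(1/6) + 1/6·log_10(1/6)]
H(X,Y) = 0.7782 dits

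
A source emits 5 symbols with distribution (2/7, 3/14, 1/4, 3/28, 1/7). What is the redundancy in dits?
0.0250 dits

Redundancy measures how far a source is from maximum entropy:
R = H_max - H(X)

Maximum entropy for 5 symbols: H_max = log_10(5) = 0.6990 dits
Actual entropy: H(X) = 0.6740 dits
Redundancy: R = 0.6990 - 0.6740 = 0.0250 dits

This redundancy represents potential for compression: the source could be compressed by 0.0250 dits per symbol.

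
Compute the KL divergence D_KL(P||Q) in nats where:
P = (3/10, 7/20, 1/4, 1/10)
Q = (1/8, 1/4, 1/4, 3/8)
0.2482 nats

KL divergence: D_KL(P||Q) = Σ p(x) log(p(x)/q(x))

Computing term by term:
  x=0: 3/10 × log_e[(3/10)/(1/8)] = 3/10 × 0.8755 = 0.2626
  x=1: 7/20 × log_e[(7/20)/(1/4)] = 7/20 × 0.3365 = 0.1178
  x=2: 1/4 × log_e[(1/4)/(1/4)] = 1/4 × 0.0000 = 0.0000
  x=3: 1/10 × log_e[(1/10)/(3/8)] = 1/10 × -1.3218 = -0.1322

D_KL(P||Q) = 0.2482 nats

Note: KL divergence is always non-negative and equals 0 iff P = Q.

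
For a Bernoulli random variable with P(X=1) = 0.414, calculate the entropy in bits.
0.9786 bits

The binary entropy function is:
H(p) = -p log(p) - (1-p) log(1-p)

H(0.414) = -0.414 × log_2(0.414) - 0.586 × log_2(0.586)
H(0.414) = 0.9786 bits

Note: Binary entropy is maximized at p=0.5 (H=1 bit) and minimized at p=0 or p=1 (H=0).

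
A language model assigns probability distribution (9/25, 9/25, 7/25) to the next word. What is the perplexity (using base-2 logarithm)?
2.9803

Perplexity is 2^H (or exp(H) for natural log).

First, H = -Σ p log p = 1.5755 bits
Perplexity = 2^1.5755 = 2.9803

Interpretation: The model's uncertainty is equivalent to choosing uniformly among 3.0 options.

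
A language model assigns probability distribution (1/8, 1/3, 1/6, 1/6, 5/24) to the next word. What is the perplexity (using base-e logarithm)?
4.7123

Perplexity is e^H (or exp(H) for natural log).

First, H = -Σ p log p = 1.5502 nats
Perplexity = e^1.5502 = 4.7123

Interpretation: The model's uncertainty is equivalent to choosing uniformly among 4.7 options.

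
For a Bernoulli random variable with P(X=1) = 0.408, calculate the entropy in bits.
0.9754 bits

The binary entropy function is:
H(p) = -p log(p) - (1-p) log(1-p)

H(0.408) = -0.408 × log_2(0.408) - 0.592 × log_2(0.592)
H(0.408) = 0.9754 bits

Note: Binary entropy is maximized at p=0.5 (H=1 bit) and minimized at p=0 or p=1 (H=0).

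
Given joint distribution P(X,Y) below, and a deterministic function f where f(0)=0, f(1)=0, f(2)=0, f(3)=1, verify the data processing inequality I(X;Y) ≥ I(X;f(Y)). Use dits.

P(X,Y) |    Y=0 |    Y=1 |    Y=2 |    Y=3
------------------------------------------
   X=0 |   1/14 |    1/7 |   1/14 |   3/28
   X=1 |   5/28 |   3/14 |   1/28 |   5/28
I(X;Y) = 0.0099, I(X;f(Y)) = 0.0001, inequality holds: 0.0099 ≥ 0.0001

Data Processing Inequality: For any Markov chain X → Y → Z, we have I(X;Y) ≥ I(X;Z).

Here Z = f(Y) is a deterministic function of Y, forming X → Y → Z.

Original I(X;Y) = 0.0099 dits

After applying f:
P(X,Z) where Z=f(Y):
- P(X,Z=0) = P(X,Y=0) + P(X,Y=1) + P(X,Y=2)
- P(X,Z=1) = P(X,Y=3)

I(X;Z) = I(X;f(Y)) = 0.0001 dits

Verification: 0.0099 ≥ 0.0001 ✓

Information cannot be created by processing; the function f can only lose information about X.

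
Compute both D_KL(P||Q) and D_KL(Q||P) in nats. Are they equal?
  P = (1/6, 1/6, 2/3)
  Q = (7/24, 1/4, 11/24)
D_KL(P||Q) = 0.0889, D_KL(Q||P) = 0.0929

KL divergence is not symmetric: D_KL(P||Q) ≠ D_KL(Q||P) in general.

D_KL(P||Q) = 0.0889 nats
D_KL(Q||P) = 0.0929 nats

No, they are not equal!

This asymmetry is why KL divergence is not a true distance metric.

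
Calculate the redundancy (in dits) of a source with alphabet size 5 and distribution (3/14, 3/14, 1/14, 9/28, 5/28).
0.0383 dits

Redundancy measures how far a source is from maximum entropy:
R = H_max - H(X)

Maximum entropy for 5 symbols: H_max = log_10(5) = 0.6990 dits
Actual entropy: H(X) = 0.6606 dits
Redundancy: R = 0.6990 - 0.6606 = 0.0383 dits

This redundancy represents potential for compression: the source could be compressed by 0.0383 dits per symbol.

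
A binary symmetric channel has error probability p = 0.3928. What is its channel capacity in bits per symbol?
0.0334 bits

For a binary symmetric channel (BSC) with error probability p:
Capacity C = 1 - H(p) bits per symbol

where H(p) = -p log₂(p) - (1-p) log₂(1-p) is the binary entropy function.

H(0.3928) = 0.9666 bits
C = 1 - 0.9666 = 0.0334 bits per symbol

This means we can reliably transmit up to 0.0334 bits of information per channel use.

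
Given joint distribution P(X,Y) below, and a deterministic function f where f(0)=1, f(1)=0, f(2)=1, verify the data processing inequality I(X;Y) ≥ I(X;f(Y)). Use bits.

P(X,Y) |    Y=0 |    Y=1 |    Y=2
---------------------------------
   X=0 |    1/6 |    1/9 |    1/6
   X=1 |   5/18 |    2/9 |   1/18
I(X;Y) = 0.0805, I(X;f(Y)) = 0.0183, inequality holds: 0.0805 ≥ 0.0183

Data Processing Inequality: For any Markov chain X → Y → Z, we have I(X;Y) ≥ I(X;Z).

Here Z = f(Y) is a deterministic function of Y, forming X → Y → Z.

Original I(X;Y) = 0.0805 bits

After applying f:
P(X,Z) where Z=f(Y):
- P(X,Z=0) = P(X,Y=1)
- P(X,Z=1) = P(X,Y=0) + P(X,Y=2)

I(X;Z) = I(X;f(Y)) = 0.0183 bits

Verification: 0.0805 ≥ 0.0183 ✓

Information cannot be created by processing; the function f can only lose information about X.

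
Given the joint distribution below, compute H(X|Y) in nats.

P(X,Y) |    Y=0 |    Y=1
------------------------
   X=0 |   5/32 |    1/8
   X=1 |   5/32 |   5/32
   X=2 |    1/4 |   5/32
1.0814 nats

Using the chain rule: H(X|Y) = H(X,Y) - H(Y)

First, compute H(X,Y) = 1.7667 nats

Marginal P(Y) = (9/16, 7/16)
H(Y) = 0.6853 nats

H(X|Y) = H(X,Y) - H(Y) = 1.7667 - 0.6853 = 1.0814 nats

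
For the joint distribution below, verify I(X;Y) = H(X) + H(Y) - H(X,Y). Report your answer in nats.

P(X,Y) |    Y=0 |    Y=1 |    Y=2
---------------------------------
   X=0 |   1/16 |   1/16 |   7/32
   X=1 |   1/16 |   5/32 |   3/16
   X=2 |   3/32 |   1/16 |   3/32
I(X;Y) = 0.0420 nats

Mutual information has multiple equivalent forms:
- I(X;Y) = H(X) - H(X|Y)
- I(X;Y) = H(Y) - H(Y|X)
- I(X;Y) = H(X) + H(Y) - H(X,Y)

Computing all quantities:
H(X) = 1.0796, H(Y) = 1.0358, H(X,Y) = 2.0734
H(X|Y) = 1.0376, H(Y|X) = 0.9938

Verification:
H(X) - H(X|Y) = 1.0796 - 1.0376 = 0.0420
H(Y) - H(Y|X) = 1.0358 - 0.9938 = 0.0420
H(X) + H(Y) - H(X,Y) = 1.0796 + 1.0358 - 2.0734 = 0.0420

All forms give I(X;Y) = 0.0420 nats. ✓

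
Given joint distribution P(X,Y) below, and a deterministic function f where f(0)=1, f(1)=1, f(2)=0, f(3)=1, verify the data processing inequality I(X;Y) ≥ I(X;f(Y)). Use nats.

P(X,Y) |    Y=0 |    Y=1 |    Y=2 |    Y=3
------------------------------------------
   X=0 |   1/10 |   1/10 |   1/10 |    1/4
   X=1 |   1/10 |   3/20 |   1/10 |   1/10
I(X;Y) = 0.0332, I(X;f(Y)) = 0.0013, inequality holds: 0.0332 ≥ 0.0013

Data Processing Inequality: For any Markov chain X → Y → Z, we have I(X;Y) ≥ I(X;Z).

Here Z = f(Y) is a deterministic function of Y, forming X → Y → Z.

Original I(X;Y) = 0.0332 nats

After applying f:
P(X,Z) where Z=f(Y):
- P(X,Z=0) = P(X,Y=2)
- P(X,Z=1) = P(X,Y=0) + P(X,Y=1) + P(X,Y=3)

I(X;Z) = I(X;f(Y)) = 0.0013 nats

Verification: 0.0332 ≥ 0.0013 ✓

Information cannot be created by processing; the function f can only lose information about X.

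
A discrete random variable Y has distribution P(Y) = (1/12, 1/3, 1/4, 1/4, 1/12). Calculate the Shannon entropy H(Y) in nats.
1.4735 nats

Shannon entropy is H(X) = -Σ p(x) log p(x).

For P = (1/12, 1/3, 1/4, 1/4, 1/12):
H = -1/12 × log_e(1/12) -1/3 × log_e(1/3) -1/4 × log_e(1/4) -1/4 × log_e(1/4) -1/12 × log_e(1/12)
H = 1.4735 nats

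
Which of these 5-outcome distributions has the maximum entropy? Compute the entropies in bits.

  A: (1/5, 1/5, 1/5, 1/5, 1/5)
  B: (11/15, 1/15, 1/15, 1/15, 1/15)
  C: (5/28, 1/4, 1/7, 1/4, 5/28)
A

For a discrete distribution over n outcomes, entropy is maximized by the uniform distribution.

Computing entropies:
H(A) = 2.3219 bits
H(B) = 1.3700 bits
H(C) = 2.2887 bits

The uniform distribution (where all probabilities equal 1/5) achieves the maximum entropy of log_2(5) = 2.3219 bits.

Distribution A has the highest entropy.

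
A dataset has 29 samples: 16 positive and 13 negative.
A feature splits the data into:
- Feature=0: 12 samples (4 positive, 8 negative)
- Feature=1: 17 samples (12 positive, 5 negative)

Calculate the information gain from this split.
0.0999 bits

Information Gain = H(Y) - H(Y|Feature)

Before split:
P(positive) = 16/29 = 0.5517
H(Y) = 0.9923 bits

After split:
Feature=0: H = 0.9183 bits (weight = 12/29)
Feature=1: H = 0.8740 bits (weight = 17/29)
H(Y|Feature) = (12/29)×0.9183 + (17/29)×0.8740 = 0.8923 bits

Information Gain = 0.9923 - 0.8923 = 0.0999 bits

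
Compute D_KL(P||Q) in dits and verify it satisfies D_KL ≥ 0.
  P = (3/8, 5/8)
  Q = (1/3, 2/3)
0.0017 dits

KL divergence satisfies the Gibbs inequality: D_KL(P||Q) ≥ 0 for all distributions P, Q.

D_KL(P||Q) = Σ p(x) log(p(x)/q(x))
Term by term:
  x=0: 3/8 × log_10[(3/8)/(1/3)] = 0.0192
  x=1: 5/8 × log_10[(5/8)/(2/3)] = -0.0175
D_KL(P||Q) = 0.0017 dits

D_KL(P||Q) = 0.0017 ≥ 0 ✓

This non-negativity is a fundamental property: relative entropy cannot be negative because it measures how different Q is from P.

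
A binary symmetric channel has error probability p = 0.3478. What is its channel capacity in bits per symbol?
0.0679 bits

For a binary symmetric channel (BSC) with error probability p:
Capacity C = 1 - H(p) bits per symbol

where H(p) = -p log₂(p) - (1-p) log₂(1-p) is the binary entropy function.

H(0.3478) = 0.9321 bits
C = 1 - 0.9321 = 0.0679 bits per symbol

This means we can reliably transmit up to 0.0679 bits of information per channel use.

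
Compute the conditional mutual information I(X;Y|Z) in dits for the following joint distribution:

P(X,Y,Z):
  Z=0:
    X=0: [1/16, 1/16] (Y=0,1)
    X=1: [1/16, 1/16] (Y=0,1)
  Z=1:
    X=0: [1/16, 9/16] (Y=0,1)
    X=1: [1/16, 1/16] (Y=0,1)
0.0209 dits

Conditional mutual information: I(X;Y|Z) = H(X|Z) + H(Y|Z) - H(X,Y|Z)

H(Z) = 0.2442
H(X,Z) = 0.4662 → H(X|Z) = 0.2220
H(Y,Z) = 0.4662 → H(Y|Z) = 0.2220
H(X,Y,Z) = 0.6674 → H(X,Y|Z) = 0.4231

I(X;Y|Z) = 0.2220 + 0.2220 - 0.4231 = 0.0209 dits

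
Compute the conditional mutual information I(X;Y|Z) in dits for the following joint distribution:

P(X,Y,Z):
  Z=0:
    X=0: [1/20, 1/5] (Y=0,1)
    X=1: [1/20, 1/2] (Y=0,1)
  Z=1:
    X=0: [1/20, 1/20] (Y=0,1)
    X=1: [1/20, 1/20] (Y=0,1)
0.0038 dits

Conditional mutual information: I(X;Y|Z) = H(X|Z) + H(Y|Z) - H(X,Y|Z)

H(Z) = 0.2173
H(X,Z) = 0.4933 → H(X|Z) = 0.2760
H(Y,Z) = 0.4084 → H(Y|Z) = 0.1911
H(X,Y,Z) = 0.6806 → H(X,Y|Z) = 0.4633

I(X;Y|Z) = 0.2760 + 0.1911 - 0.4633 = 0.0038 dits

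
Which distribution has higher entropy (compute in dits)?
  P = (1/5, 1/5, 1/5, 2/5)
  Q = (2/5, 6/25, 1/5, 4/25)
P

Computing entropies in dits:
H(P) = 0.5786
H(Q) = 0.5751

Distribution P has higher entropy.

Intuition: The distribution closer to uniform (more spread out) has higher entropy.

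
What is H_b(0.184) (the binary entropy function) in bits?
0.6887 bits

The binary entropy function is:
H(p) = -p log(p) - (1-p) log(1-p)

H(0.184) = -0.184 × log_2(0.184) - 0.816 × log_2(0.816)
H(0.184) = 0.6887 bits

Note: Binary entropy is maximized at p=0.5 (H=1 bit) and minimized at p=0 or p=1 (H=0).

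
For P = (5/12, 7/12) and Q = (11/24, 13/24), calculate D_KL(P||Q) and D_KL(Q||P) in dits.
D_KL(P||Q) = 0.0015, D_KL(Q||P) = 0.0015

KL divergence is not symmetric: D_KL(P||Q) ≠ D_KL(Q||P) in general.

D_KL(P||Q) = 0.0015 dits
D_KL(Q||P) = 0.0015 dits

In this case they happen to be equal (to 4 decimal places).

This asymmetry is why KL divergence is not a true distance metric.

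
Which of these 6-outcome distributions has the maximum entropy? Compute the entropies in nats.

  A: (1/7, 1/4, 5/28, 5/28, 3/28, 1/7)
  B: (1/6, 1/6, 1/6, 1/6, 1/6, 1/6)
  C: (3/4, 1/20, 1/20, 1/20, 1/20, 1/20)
B

For a discrete distribution over n outcomes, entropy is maximized by the uniform distribution.

Computing entropies:
H(A) = 1.7571 nats
H(B) = 1.7918 nats
H(C) = 0.9647 nats

The uniform distribution (where all probabilities equal 1/6) achieves the maximum entropy of log_e(6) = 1.7918 nats.

Distribution B has the highest entropy.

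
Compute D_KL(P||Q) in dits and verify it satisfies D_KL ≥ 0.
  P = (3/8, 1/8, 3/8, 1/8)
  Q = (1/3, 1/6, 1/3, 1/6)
0.0071 dits

KL divergence satisfies the Gibbs inequality: D_KL(P||Q) ≥ 0 for all distributions P, Q.

D_KL(P||Q) = Σ p(x) log(p(x)/q(x))
Term by term:
  x=0: 3/8 × log_10[(3/8)/(1/3)] = 0.0192
  x=1: 1/8 × log_10[(1/8)/(1/6)] = -0.0156
  x=2: 3/8 × log_10[(3/8)/(1/3)] = 0.0192
  x=3: 1/8 × log_10[(1/8)/(1/6)] = -0.0156
D_KL(P||Q) = 0.0071 dits

D_KL(P||Q) = 0.0071 ≥ 0 ✓

This non-negativity is a fundamental property: relative entropy cannot be negative because it measures how different Q is from P.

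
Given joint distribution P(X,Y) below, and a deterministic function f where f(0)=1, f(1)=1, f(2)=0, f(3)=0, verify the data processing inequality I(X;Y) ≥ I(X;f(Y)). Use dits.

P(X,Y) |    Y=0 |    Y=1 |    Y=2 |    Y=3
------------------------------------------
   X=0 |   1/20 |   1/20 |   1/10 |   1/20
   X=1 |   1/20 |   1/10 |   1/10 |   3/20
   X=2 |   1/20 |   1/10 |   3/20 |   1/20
I(X;Y) = 0.0160, I(X;f(Y)) = 0.0005, inequality holds: 0.0160 ≥ 0.0005

Data Processing Inequality: For any Markov chain X → Y → Z, we have I(X;Y) ≥ I(X;Z).

Here Z = f(Y) is a deterministic function of Y, forming X → Y → Z.

Original I(X;Y) = 0.0160 dits

After applying f:
P(X,Z) where Z=f(Y):
- P(X,Z=0) = P(X,Y=2) + P(X,Y=3)
- P(X,Z=1) = P(X,Y=0) + P(X,Y=1)

I(X;Z) = I(X;f(Y)) = 0.0005 dits

Verification: 0.0160 ≥ 0.0005 ✓

Information cannot be created by processing; the function f can only lose information about X.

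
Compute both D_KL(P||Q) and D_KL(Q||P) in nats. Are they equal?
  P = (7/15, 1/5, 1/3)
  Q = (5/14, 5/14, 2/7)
D_KL(P||Q) = 0.0602, D_KL(Q||P) = 0.0675

KL divergence is not symmetric: D_KL(P||Q) ≠ D_KL(Q||P) in general.

D_KL(P||Q) = 0.0602 nats
D_KL(Q||P) = 0.0675 nats

No, they are not equal!

This asymmetry is why KL divergence is not a true distance metric.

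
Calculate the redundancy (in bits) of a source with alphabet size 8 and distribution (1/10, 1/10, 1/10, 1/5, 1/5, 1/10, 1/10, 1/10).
0.0781 bits

Redundancy measures how far a source is from maximum entropy:
R = H_max - H(X)

Maximum entropy for 8 symbols: H_max = log_2(8) = 3.0000 bits
Actual entropy: H(X) = 2.9219 bits
Redundancy: R = 3.0000 - 2.9219 = 0.0781 bits

This redundancy represents potential for compression: the source could be compressed by 0.0781 bits per symbol.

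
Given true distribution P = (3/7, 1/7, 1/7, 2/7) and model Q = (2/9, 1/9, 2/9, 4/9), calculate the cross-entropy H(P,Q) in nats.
1.4051 nats

Cross-entropy: H(P,Q) = -Σ p(x) log q(x)

Alternatively: H(P,Q) = H(P) + D_KL(P||Q)
H(P) = 1.2770 nats
D_KL(P||Q) = 0.1280 nats

H(P,Q) = 1.2770 + 0.1280 = 1.4051 nats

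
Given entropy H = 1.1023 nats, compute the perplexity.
3.0111

Perplexity is e^H (or exp(H) for natural log).

H = 1.1023 nats
Perplexity = e^1.1023 = 3.0111

Interpretation: The model's uncertainty is equivalent to choosing uniformly among 3.0 options.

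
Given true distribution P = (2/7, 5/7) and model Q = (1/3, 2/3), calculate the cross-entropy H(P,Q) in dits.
0.2621 dits

Cross-entropy: H(P,Q) = -Σ p(x) log q(x)

Alternatively: H(P,Q) = H(P) + D_KL(P||Q)
H(P) = 0.2598 dits
D_KL(P||Q) = 0.0023 dits

H(P,Q) = 0.2598 + 0.0023 = 0.2621 dits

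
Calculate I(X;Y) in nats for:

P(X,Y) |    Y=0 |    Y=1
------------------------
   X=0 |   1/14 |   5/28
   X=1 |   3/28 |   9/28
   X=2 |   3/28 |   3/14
0.0031 nats

Mutual information: I(X;Y) = H(X) + H(Y) - H(X,Y)

Marginals:
P(X) = (1/4, 3/7, 9/28), H(X) = 1.0745 nats
P(Y) = (2/7, 5/7), H(Y) = 0.5983 nats

Joint entropy: H(X,Y) = 1.6697 nats

I(X;Y) = 1.0745 + 0.5983 - 1.6697 = 0.0031 nats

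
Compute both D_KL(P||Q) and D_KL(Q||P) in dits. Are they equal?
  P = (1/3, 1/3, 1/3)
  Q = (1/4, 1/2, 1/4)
D_KL(P||Q) = 0.0246, D_KL(Q||P) = 0.0256

KL divergence is not symmetric: D_KL(P||Q) ≠ D_KL(Q||P) in general.

D_KL(P||Q) = 0.0246 dits
D_KL(Q||P) = 0.0256 dits

No, they are not equal!

This asymmetry is why KL divergence is not a true distance metric.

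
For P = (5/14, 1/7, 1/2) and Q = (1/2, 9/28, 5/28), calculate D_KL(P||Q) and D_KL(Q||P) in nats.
D_KL(P||Q) = 0.2788, D_KL(Q||P) = 0.2450

KL divergence is not symmetric: D_KL(P||Q) ≠ D_KL(Q||P) in general.

D_KL(P||Q) = 0.2788 nats
D_KL(Q||P) = 0.2450 nats

No, they are not equal!

This asymmetry is why KL divergence is not a true distance metric.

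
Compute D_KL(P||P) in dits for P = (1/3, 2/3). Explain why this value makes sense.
0.0000 dits

KL divergence satisfies the Gibbs inequality: D_KL(P||Q) ≥ 0 for all distributions P, Q.

D_KL(P||Q) = Σ p(x) log(p(x)/q(x))
Each term is p(x) × log_10(p(x)/p(x)) = p(x) × log_10(1) = 0, so the sum is 0.
D_KL(P||Q) = 0.0000 dits

When P = Q, the KL divergence is exactly 0, as there is no 'divergence' between identical distributions.

This non-negativity is a fundamental property: relative entropy cannot be negative because it measures how different Q is from P.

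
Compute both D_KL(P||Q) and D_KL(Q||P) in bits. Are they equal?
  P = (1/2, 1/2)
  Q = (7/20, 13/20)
D_KL(P||Q) = 0.0680, D_KL(Q||P) = 0.0659

KL divergence is not symmetric: D_KL(P||Q) ≠ D_KL(Q||P) in general.

D_KL(P||Q) = 0.0680 bits
D_KL(Q||P) = 0.0659 bits

No, they are not equal!

This asymmetry is why KL divergence is not a true distance metric.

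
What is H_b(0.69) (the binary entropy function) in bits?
0.8932 bits

The binary entropy function is:
H(p) = -p log(p) - (1-p) log(1-p)

H(0.69) = -0.69 × log_2(0.69) - 0.31 × log_2(0.31)
H(0.69) = 0.8932 bits

Note: Binary entropy is maximized at p=0.5 (H=1 bit) and minimized at p=0 or p=1 (H=0).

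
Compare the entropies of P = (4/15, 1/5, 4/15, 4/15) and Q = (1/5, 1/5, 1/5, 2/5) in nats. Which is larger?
P

Computing entropies in nats:
H(P) = 1.3793
H(Q) = 1.3322

Distribution P has higher entropy.

Intuition: The distribution closer to uniform (more spread out) has higher entropy.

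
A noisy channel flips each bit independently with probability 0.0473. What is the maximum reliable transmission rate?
0.7252 bits

For a binary symmetric channel (BSC) with error probability p:
Capacity C = 1 - H(p) bits per symbol

where H(p) = -p log₂(p) - (1-p) log₂(1-p) is the binary entropy function.

H(0.0473) = 0.2748 bits
C = 1 - 0.2748 = 0.7252 bits per symbol

This means we can reliably transmit up to 0.7252 bits of information per channel use.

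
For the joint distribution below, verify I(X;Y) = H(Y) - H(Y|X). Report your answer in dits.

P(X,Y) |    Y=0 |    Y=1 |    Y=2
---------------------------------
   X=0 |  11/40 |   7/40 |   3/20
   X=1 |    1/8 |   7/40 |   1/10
I(X;Y) = 0.0060 dits

Mutual information has multiple equivalent forms:
- I(X;Y) = H(X) - H(X|Y)
- I(X;Y) = H(Y) - H(Y|X)
- I(X;Y) = H(X) + H(Y) - H(X,Y)

Computing all quantities:
H(X) = 0.2923, H(Y) = 0.4693, H(X,Y) = 0.7556
H(X|Y) = 0.2863, H(Y|X) = 0.4633

Verification:
H(X) - H(X|Y) = 0.2923 - 0.2863 = 0.0060
H(Y) - H(Y|X) = 0.4693 - 0.4633 = 0.0060
H(X) + H(Y) - H(X,Y) = 0.2923 + 0.4693 - 0.7556 = 0.0060

All forms give I(X;Y) = 0.0060 dits. ✓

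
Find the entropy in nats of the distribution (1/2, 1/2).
0.6931 nats

Shannon entropy is H(X) = -Σ p(x) log p(x).

For P = (1/2, 1/2):
H = -1/2 × log_e(1/2) -1/2 × log_e(1/2)
H = 0.6931 nats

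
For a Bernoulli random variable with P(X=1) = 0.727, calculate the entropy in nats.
0.5862 nats

The binary entropy function is:
H(p) = -p log(p) - (1-p) log(1-p)

H(0.727) = -0.727 × log_e(0.727) - 0.273 × log_e(0.273)
H(0.727) = 0.5862 nats

Note: Binary entropy is maximized at p=0.5 (H=1 bit) and minimized at p=0 or p=1 (H=0).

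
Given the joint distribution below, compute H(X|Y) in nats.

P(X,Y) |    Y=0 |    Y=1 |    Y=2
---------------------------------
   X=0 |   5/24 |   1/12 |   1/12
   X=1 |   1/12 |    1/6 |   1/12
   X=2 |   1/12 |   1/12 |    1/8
1.0344 nats

Using the chain rule: H(X|Y) = H(X,Y) - H(Y)

First, compute H(X,Y) = 2.1278 nats

Marginal P(Y) = (3/8, 1/3, 7/24)
H(Y) = 1.0934 nats

H(X|Y) = H(X,Y) - H(Y) = 2.1278 - 1.0934 = 1.0344 nats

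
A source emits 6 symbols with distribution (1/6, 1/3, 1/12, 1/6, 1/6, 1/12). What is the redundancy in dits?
0.0502 dits

Redundancy measures how far a source is from maximum entropy:
R = H_max - H(X)

Maximum entropy for 6 symbols: H_max = log_10(6) = 0.7782 dits
Actual entropy: H(X) = 0.7280 dits
Redundancy: R = 0.7782 - 0.7280 = 0.0502 dits

This redundancy represents potential for compression: the source could be compressed by 0.0502 dits per symbol.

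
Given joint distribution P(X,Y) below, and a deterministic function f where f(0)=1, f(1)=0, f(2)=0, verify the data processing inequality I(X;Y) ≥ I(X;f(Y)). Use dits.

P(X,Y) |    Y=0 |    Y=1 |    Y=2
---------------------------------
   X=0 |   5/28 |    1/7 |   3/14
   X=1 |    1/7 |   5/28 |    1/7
I(X;Y) = 0.0037, I(X;f(Y)) = 0.0002, inequality holds: 0.0037 ≥ 0.0002

Data Processing Inequality: For any Markov chain X → Y → Z, we have I(X;Y) ≥ I(X;Z).

Here Z = f(Y) is a deterministic function of Y, forming X → Y → Z.

Original I(X;Y) = 0.0037 dits

After applying f:
P(X,Z) where Z=f(Y):
- P(X,Z=0) = P(X,Y=1) + P(X,Y=2)
- P(X,Z=1) = P(X,Y=0)

I(X;Z) = I(X;f(Y)) = 0.0002 dits

Verification: 0.0037 ≥ 0.0002 ✓

Information cannot be created by processing; the function f can only lose information about X.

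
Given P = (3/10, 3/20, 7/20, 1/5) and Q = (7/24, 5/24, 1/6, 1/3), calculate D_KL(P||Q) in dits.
0.0507 dits

KL divergence: D_KL(P||Q) = Σ p(x) log(p(x)/q(x))

Computing term by term:
  x=0: 3/10 × log_10[(3/10)/(7/24)] = 3/10 × 0.0122 = 0.0037
  x=1: 3/20 × log_10[(3/20)/(5/24)] = 3/20 × -0.1427 = -0.0214
  x=2: 7/20 × log_10[(7/20)/(1/6)] = 7/20 × 0.3222 = 0.1128
  x=3: 1/5 × log_10[(1/5)/(1/3)] = 1/5 × -0.2218 = -0.0444

D_KL(P||Q) = 0.0507 dits

Note: KL divergence is always non-negative and equals 0 iff P = Q.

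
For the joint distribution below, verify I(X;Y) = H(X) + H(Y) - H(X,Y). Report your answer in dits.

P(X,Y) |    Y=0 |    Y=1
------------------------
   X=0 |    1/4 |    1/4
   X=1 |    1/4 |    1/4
I(X;Y) = 0.0000 dits

Mutual information has multiple equivalent forms:
- I(X;Y) = H(X) - H(X|Y)
- I(X;Y) = H(Y) - H(Y|X)
- I(X;Y) = H(X) + H(Y) - H(X,Y)

Computing all quantities:
H(X) = 0.3010, H(Y) = 0.3010, H(X,Y) = 0.6021
H(X|Y) = 0.3010, H(Y|X) = 0.3010

Verification:
H(X) - H(X|Y) = 0.3010 - 0.3010 = 0.0000
H(Y) - H(Y|X) = 0.3010 - 0.3010 = 0.0000
H(X) + H(Y) - H(X,Y) = 0.3010 + 0.3010 - 0.6021 = 0.0000

All forms give I(X;Y) = 0.0000 dits. ✓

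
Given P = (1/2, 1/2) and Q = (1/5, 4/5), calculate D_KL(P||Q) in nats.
0.2231 nats

KL divergence: D_KL(P||Q) = Σ p(x) log(p(x)/q(x))

Computing term by term:
  x=0: 1/2 × log_e[(1/2)/(1/5)] = 1/2 × 0.9163 = 0.4581
  x=1: 1/2 × log_e[(1/2)/(4/5)] = 1/2 × -0.4700 = -0.2350

D_KL(P||Q) = 0.2231 nats

Note: KL divergence is always non-negative and equals 0 iff P = Q.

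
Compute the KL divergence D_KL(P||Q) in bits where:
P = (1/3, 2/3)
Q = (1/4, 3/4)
0.0251 bits

KL divergence: D_KL(P||Q) = Σ p(x) log(p(x)/q(x))

Computing term by term:
  x=0: 1/3 × log_2[(1/3)/(1/4)] = 1/3 × 0.4150 = 0.1383
  x=1: 2/3 × log_2[(2/3)/(3/4)] = 2/3 × -0.1699 = -0.1133

D_KL(P||Q) = 0.0251 bits

Note: KL divergence is always non-negative and equals 0 iff P = Q.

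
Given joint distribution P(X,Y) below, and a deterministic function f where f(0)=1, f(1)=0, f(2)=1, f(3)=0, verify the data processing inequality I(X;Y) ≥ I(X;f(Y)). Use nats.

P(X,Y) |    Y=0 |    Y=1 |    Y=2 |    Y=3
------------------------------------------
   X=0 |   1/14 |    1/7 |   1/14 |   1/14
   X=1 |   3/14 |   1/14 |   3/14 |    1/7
I(X;Y) = 0.0576, I(X;f(Y)) = 0.0334, inequality holds: 0.0576 ≥ 0.0334

Data Processing Inequality: For any Markov chain X → Y → Z, we have I(X;Y) ≥ I(X;Z).

Here Z = f(Y) is a deterministic function of Y, forming X → Y → Z.

Original I(X;Y) = 0.0576 nats

After applying f:
P(X,Z) where Z=f(Y):
- P(X,Z=0) = P(X,Y=1) + P(X,Y=3)
- P(X,Z=1) = P(X,Y=0) + P(X,Y=2)

I(X;Z) = I(X;f(Y)) = 0.0334 nats

Verification: 0.0576 ≥ 0.0334 ✓

Information cannot be created by processing; the function f can only lose information about X.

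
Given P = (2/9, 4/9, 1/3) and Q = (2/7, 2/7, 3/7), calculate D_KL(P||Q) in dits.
0.0246 dits

KL divergence: D_KL(P||Q) = Σ p(x) log(p(x)/q(x))

Computing term by term:
  x=0: 2/9 × log_10[(2/9)/(2/7)] = 2/9 × -0.1091 = -0.0243
  x=1: 4/9 × log_10[(4/9)/(2/7)] = 4/9 × 0.1919 = 0.0853
  x=2: 1/3 × log_10[(1/3)/(3/7)] = 1/3 × -0.1091 = -0.0364

D_KL(P||Q) = 0.0246 dits

Note: KL divergence is always non-negative and equals 0 iff P = Q.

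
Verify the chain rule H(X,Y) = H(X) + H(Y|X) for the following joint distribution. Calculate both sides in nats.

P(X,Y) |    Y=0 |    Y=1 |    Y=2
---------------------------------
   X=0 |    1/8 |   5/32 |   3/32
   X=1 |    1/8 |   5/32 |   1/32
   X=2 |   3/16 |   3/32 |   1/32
H(X,Y) = 2.0743, H(X) = 1.0948, H(Y|X) = 0.9795 (all in nats)

Chain rule: H(X,Y) = H(X) + H(Y|X)

Left side — joint entropy directly:
H(X,Y) = -Σ p(x,y) log p(x,y) = 2.0743 nats

Right side — compute H(Y|X) from the conditional distributions:
P(X) = (3/8, 5/16, 5/16), so H(X) = 1.0948 nats
H(Y|X) = Σ_x P(X=x) · H(Y|X=x):
  P(Y|X=0) = (1/3, 5/12, 1/4), H(Y|X=0) = 1.0776, weight P(X=0) = 3/8
  P(Y|X=1) = (2/5, 1/2, 1/10), H(Y|X=1) = 0.9433, weight P(X=1) = 5/16
  P(Y|X=2) = (3/5, 3/10, 1/10), H(Y|X=2) = 0.8979, weight P(X=2) = 5/16
H(Y|X) = 0.9795 nats

H(X) + H(Y|X) = 1.0948 + 0.9795 = 2.0743 nats

Both sides equal 2.0743 nats. ✓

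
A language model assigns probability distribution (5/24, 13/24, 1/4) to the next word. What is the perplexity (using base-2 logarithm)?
2.7332

Perplexity is 2^H (or exp(H) for natural log).

First, H = -Σ p log p = 1.4506 bits
Perplexity = 2^1.4506 = 2.7332

Interpretation: The model's uncertainty is equivalent to choosing uniformly among 2.7 options.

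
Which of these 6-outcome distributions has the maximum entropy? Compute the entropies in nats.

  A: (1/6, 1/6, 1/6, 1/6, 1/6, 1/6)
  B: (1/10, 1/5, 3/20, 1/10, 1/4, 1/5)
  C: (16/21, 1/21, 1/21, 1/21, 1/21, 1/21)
A

For a discrete distribution over n outcomes, entropy is maximized by the uniform distribution.

Computing entropies:
H(A) = 1.7918 nats
H(B) = 1.7354 nats
H(C) = 0.9321 nats

The uniform distribution (where all probabilities equal 1/6) achieves the maximum entropy of log_e(6) = 1.7918 nats.

Distribution A has the highest entropy.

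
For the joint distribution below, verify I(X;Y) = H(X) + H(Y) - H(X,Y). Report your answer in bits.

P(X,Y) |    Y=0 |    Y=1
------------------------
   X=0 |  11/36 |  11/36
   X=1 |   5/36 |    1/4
I(X;Y) = 0.0143 bits

Mutual information has multiple equivalent forms:
- I(X;Y) = H(X) - H(X|Y)
- I(X;Y) = H(Y) - H(Y|X)
- I(X;Y) = H(X) + H(Y) - H(X,Y)

Computing all quantities:
H(X) = 0.9641, H(Y) = 0.9911, H(X,Y) = 1.9409
H(X|Y) = 0.9498, H(Y|X) = 0.9768

Verification:
H(X) - H(X|Y) = 0.9641 - 0.9498 = 0.0143
H(Y) - H(Y|X) = 0.9911 - 0.9768 = 0.0143
H(X) + H(Y) - H(X,Y) = 0.9641 + 0.9911 - 1.9409 = 0.0143

All forms give I(X;Y) = 0.0143 bits. ✓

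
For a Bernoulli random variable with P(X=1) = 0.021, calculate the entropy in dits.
0.0443 dits

The binary entropy function is:
H(p) = -p log(p) - (1-p) log(1-p)

H(0.021) = -0.021 × log_10(0.021) - 0.979 × log_10(0.979)
H(0.021) = 0.0443 dits

Note: Binary entropy is maximized at p=0.5 (H=1 bit) and minimized at p=0 or p=1 (H=0).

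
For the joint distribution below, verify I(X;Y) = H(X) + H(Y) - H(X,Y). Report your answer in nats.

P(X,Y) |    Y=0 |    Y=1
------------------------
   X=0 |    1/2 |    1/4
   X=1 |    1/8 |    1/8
I(X;Y) = 0.0109 nats

Mutual information has multiple equivalent forms:
- I(X;Y) = H(X) - H(X|Y)
- I(X;Y) = H(Y) - H(Y|X)
- I(X;Y) = H(X) + H(Y) - H(X,Y)

Computing all quantities:
H(X) = 0.5623, H(Y) = 0.6616, H(X,Y) = 1.2130
H(X|Y) = 0.5514, H(Y|X) = 0.6507

Verification:
H(X) - H(X|Y) = 0.5623 - 0.5514 = 0.0109
H(Y) - H(Y|X) = 0.6616 - 0.6507 = 0.0109
H(X) + H(Y) - H(X,Y) = 0.5623 + 0.6616 - 1.2130 = 0.0109

All forms give I(X;Y) = 0.0109 nats. ✓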